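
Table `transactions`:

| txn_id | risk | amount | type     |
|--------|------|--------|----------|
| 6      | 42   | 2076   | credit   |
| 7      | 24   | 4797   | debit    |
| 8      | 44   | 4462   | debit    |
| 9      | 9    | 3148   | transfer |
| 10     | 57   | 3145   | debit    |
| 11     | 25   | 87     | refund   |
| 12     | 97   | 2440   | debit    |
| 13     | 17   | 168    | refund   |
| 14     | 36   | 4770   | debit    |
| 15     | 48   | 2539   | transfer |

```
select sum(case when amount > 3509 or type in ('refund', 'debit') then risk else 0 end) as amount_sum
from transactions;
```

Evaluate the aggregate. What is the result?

txn_id=6: ✗
txn_id=7: ✓ → 24
txn_id=8: ✓ → 44
txn_id=9: ✗
txn_id=10: ✓ → 57
txn_id=11: ✓ → 25
txn_id=12: ✓ → 97
txn_id=13: ✓ → 17
txn_id=14: ✓ → 36
txn_id=15: ✗
amount_sum = 24 + 44 + 57 + 25 + 97 + 17 + 36 = 300

300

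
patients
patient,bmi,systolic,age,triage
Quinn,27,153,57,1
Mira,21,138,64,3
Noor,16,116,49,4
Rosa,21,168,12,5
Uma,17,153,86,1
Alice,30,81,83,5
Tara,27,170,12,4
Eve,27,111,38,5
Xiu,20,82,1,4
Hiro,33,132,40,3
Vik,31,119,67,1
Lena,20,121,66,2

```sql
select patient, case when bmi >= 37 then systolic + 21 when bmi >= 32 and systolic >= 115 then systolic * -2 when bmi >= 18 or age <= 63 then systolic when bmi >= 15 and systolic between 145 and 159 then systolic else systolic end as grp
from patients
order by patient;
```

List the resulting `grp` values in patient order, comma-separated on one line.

patient=Alice: bmi >= 18 or age <= 63 → 81
patient=Eve: bmi >= 18 or age <= 63 → 111
patient=Hiro: bmi >= 32 and systolic >= 115 → -264
patient=Lena: bmi >= 18 or age <= 63 → 121
patient=Mira: bmi >= 18 or age <= 63 → 138
patient=Noor: bmi >= 18 or age <= 63 → 116
patient=Quinn: bmi >= 18 or age <= 63 → 153
patient=Rosa: bmi >= 18 or age <= 63 → 168
patient=Tara: bmi >= 18 or age <= 63 → 170
patient=Uma: bmi >= 15 and systolic between 145 and 159 → 153
patient=Vik: bmi >= 18 or age <= 63 → 119
patient=Xiu: bmi >= 18 or age <= 63 → 82

81, 111, -264, 121, 138, 116, 153, 168, 170, 153, 119, 82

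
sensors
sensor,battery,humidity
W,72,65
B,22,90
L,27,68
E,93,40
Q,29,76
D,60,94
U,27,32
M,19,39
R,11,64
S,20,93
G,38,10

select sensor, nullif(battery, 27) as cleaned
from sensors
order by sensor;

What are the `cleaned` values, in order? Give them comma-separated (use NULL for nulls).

22, 60, 93, 38, NULL, 19, 29, 11, 20, NULL, 72

sensor=B: battery=22 vs 27: differ → 22
sensor=D: battery=60 vs 27: differ → 60
sensor=E: battery=93 vs 27: differ → 93
sensor=G: battery=38 vs 27: differ → 38
sensor=L: battery=27 vs 27: equal → NULL
sensor=M: battery=19 vs 27: differ → 19
sensor=Q: battery=29 vs 27: differ → 29
sensor=R: battery=11 vs 27: differ → 11
sensor=S: battery=20 vs 27: differ → 20
sensor=U: battery=27 vs 27: equal → NULL
sensor=W: battery=72 vs 27: differ → 72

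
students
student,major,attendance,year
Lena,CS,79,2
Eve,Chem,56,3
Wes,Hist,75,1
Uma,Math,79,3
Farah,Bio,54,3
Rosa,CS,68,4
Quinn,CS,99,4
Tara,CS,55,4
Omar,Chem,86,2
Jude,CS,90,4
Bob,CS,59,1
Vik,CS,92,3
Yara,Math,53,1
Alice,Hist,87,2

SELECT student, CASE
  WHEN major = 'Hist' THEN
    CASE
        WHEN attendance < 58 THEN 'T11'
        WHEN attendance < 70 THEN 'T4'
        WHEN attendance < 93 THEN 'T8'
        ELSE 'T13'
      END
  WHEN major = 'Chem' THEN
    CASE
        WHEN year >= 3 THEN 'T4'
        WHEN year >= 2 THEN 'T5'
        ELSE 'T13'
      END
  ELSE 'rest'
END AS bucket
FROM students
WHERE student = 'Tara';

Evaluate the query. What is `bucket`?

rest

student = Tara: major=CS, attendance=55, year=4.
major='CS' → outer ELSE → rest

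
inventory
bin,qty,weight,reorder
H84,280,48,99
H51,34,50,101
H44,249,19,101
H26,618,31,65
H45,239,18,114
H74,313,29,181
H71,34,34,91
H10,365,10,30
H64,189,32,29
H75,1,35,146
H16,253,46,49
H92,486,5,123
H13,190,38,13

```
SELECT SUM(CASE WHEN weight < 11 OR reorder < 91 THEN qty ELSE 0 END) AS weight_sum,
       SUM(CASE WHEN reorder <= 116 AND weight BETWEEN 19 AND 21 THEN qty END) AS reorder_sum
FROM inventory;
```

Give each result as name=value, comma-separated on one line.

[weight_sum: weight < 11 OR reorder < 91]
bin=H84: ✗
bin=H51: ✗
bin=H44: ✗
bin=H26: ✓ → 618
bin=H45: ✗
bin=H74: ✗
bin=H71: ✗
bin=H10: ✓ → 365
bin=H64: ✓ → 189
bin=H75: ✗
bin=H16: ✓ → 253
bin=H92: ✓ → 486
bin=H13: ✓ → 190
weight_sum = 618 + 365 + 189 + 253 + 486 + 190 = 2101
—
[reorder_sum: reorder <= 116 AND weight BETWEEN 19 AND 21]
bin=H84: ✗
bin=H51: ✗
bin=H44: ✓ → 249
bin=H26: ✗
bin=H45: ✗
bin=H74: ✗
bin=H71: ✗
bin=H10: ✗
bin=H64: ✗
bin=H75: ✗
bin=H16: ✗
bin=H92: ✗
bin=H13: ✗
reorder_sum = 249

weight_sum=2101, reorder_sum=249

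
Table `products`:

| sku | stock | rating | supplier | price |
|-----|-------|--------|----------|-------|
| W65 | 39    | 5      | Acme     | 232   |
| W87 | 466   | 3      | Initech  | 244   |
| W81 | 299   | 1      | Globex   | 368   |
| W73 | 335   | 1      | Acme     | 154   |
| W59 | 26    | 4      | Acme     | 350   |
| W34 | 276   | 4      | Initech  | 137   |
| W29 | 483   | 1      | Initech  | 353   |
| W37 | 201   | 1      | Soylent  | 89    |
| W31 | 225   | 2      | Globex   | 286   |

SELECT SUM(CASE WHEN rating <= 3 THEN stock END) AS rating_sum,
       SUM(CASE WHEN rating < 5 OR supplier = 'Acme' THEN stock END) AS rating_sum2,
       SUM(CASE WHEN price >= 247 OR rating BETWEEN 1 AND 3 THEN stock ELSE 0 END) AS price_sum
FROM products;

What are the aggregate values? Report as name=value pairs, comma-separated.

rating_sum=2009, rating_sum2=2350, price_sum=2035

[rating_sum: rating <= 3]
sku=W65: ✗
sku=W87: ✓ → 466
sku=W81: ✓ → 299
sku=W73: ✓ → 335
sku=W59: ✗
sku=W34: ✗
sku=W29: ✓ → 483
sku=W37: ✓ → 201
sku=W31: ✓ → 225
rating_sum = 466 + 299 + 335 + 483 + 201 + 225 = 2009
—
[rating_sum2: rating < 5 OR supplier = 'Acme']
sku=W65: ✓ → 39
sku=W87: ✓ → 466
sku=W81: ✓ → 299
sku=W73: ✓ → 335
sku=W59: ✓ → 26
sku=W34: ✓ → 276
sku=W29: ✓ → 483
sku=W37: ✓ → 201
sku=W31: ✓ → 225
rating_sum2 = 39 + 466 + 299 + 335 + 26 + 276 + 483 + 201 + 225 = 2350
—
[price_sum: price >= 247 OR rating BETWEEN 1 AND 3]
sku=W65: ✗
sku=W87: ✓ → 466
sku=W81: ✓ → 299
sku=W73: ✓ → 335
sku=W59: ✓ → 26
sku=W34: ✗
sku=W29: ✓ → 483
sku=W37: ✓ → 201
sku=W31: ✓ → 225
price_sum = 466 + 299 + 335 + 26 + 483 + 201 + 225 = 2035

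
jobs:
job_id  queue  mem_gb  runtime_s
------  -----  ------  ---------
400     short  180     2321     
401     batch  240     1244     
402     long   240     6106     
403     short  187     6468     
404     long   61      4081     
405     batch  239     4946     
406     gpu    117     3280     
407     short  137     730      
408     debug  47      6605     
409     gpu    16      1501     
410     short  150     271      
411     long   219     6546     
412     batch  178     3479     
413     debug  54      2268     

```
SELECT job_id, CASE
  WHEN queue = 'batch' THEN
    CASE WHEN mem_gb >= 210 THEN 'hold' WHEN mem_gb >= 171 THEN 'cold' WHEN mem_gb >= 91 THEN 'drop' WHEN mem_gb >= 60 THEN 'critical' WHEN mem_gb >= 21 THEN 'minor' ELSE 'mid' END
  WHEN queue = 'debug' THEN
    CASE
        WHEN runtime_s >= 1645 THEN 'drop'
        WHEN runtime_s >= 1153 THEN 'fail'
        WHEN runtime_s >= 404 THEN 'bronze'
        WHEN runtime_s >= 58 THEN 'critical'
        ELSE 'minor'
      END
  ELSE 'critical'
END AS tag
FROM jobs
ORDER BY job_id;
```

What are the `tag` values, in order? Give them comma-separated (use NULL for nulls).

critical, hold, critical, critical, critical, hold, critical, critical, drop, critical, critical, critical, cold, drop

job_id=400: queue='short' → outer ELSE → critical
job_id=401: queue='batch' → inner[mem_gb >= 210] → hold
job_id=402: queue='long' → outer ELSE → critical
job_id=403: queue='short' → outer ELSE → critical
job_id=404: queue='long' → outer ELSE → critical
job_id=405: queue='batch' → inner[mem_gb >= 210] → hold
job_id=406: queue='gpu' → outer ELSE → critical
job_id=407: queue='short' → outer ELSE → critical
job_id=408: queue='debug' → inner[runtime_s >= 1645] → drop
job_id=409: queue='gpu' → outer ELSE → critical
job_id=410: queue='short' → outer ELSE → critical
job_id=411: queue='long' → outer ELSE → critical
job_id=412: queue='batch' → inner[mem_gb >= 171] → cold
job_id=413: queue='debug' → inner[runtime_s >= 1645] → drop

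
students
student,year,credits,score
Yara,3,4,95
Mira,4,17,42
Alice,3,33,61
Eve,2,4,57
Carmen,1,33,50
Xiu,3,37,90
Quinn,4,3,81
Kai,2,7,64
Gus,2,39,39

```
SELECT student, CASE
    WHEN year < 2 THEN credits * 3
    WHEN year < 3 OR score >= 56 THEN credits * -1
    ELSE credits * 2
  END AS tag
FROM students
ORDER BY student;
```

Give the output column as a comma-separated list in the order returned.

student=Alice: year < 3 OR score >= 56 → -33
student=Carmen: year < 2 → 99
student=Eve: year < 3 OR score >= 56 → -4
student=Gus: year < 3 OR score >= 56 → -39
student=Kai: year < 3 OR score >= 56 → -7
student=Mira: ELSE → 34
student=Quinn: year < 3 OR score >= 56 → -3
student=Xiu: year < 3 OR score >= 56 → -37
student=Yara: year < 3 OR score >= 56 → -4

-33, 99, -4, -39, -7, 34, -3, -37, -4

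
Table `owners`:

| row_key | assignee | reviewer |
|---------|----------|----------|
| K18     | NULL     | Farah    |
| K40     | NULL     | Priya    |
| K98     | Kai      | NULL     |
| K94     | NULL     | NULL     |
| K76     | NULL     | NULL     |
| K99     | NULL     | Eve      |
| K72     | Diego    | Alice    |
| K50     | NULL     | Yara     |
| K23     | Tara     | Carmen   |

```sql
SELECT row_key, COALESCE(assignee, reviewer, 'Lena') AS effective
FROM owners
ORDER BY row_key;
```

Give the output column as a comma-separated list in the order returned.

row_key=K18: assignee=NULL, reviewer=Farah → Farah
row_key=K23: assignee=Tara → Tara
row_key=K40: assignee=NULL, reviewer=Priya → Priya
row_key=K50: assignee=NULL, reviewer=Yara → Yara
row_key=K72: assignee=Diego → Diego
row_key=K76: assignee=NULL, reviewer=NULL, → literal Lena → Lena
row_key=K94: assignee=NULL, reviewer=NULL, → literal Lena → Lena
row_key=K98: assignee=Kai → Kai
row_key=K99: assignee=NULL, reviewer=Eve → Eve

Farah, Tara, Priya, Yara, Diego, Lena, Lena, Kai, Eve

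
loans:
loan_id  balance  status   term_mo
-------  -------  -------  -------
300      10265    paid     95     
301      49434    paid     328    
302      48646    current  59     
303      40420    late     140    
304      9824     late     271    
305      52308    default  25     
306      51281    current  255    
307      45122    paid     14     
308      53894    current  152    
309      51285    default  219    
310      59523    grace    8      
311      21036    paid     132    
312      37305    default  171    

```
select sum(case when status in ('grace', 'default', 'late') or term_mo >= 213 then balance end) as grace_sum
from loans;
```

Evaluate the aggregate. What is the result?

351380

loan_id=300: ✗
loan_id=301: ✓ → 49434
loan_id=302: ✗
loan_id=303: ✓ → 40420
loan_id=304: ✓ → 9824
loan_id=305: ✓ → 52308
loan_id=306: ✓ → 51281
loan_id=307: ✗
loan_id=308: ✗
loan_id=309: ✓ → 51285
loan_id=310: ✓ → 59523
loan_id=311: ✗
loan_id=312: ✓ → 37305
grace_sum = 49434 + 40420 + 9824 + 52308 + 51281 + 51285 + 59523 + 37305 = 351380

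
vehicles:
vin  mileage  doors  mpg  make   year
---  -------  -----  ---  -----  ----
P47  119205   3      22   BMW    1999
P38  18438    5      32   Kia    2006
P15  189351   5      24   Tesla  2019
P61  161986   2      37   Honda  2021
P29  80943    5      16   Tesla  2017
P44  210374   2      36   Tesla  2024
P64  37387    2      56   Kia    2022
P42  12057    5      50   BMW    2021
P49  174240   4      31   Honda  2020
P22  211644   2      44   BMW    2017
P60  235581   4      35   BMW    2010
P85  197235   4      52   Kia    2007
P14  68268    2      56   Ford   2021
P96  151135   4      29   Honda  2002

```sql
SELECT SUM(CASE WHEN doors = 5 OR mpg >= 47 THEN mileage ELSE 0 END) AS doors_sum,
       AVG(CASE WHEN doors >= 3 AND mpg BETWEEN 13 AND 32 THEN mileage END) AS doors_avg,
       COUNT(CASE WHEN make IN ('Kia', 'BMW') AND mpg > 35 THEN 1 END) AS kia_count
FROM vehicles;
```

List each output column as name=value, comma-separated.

[doors_sum: doors = 5 OR mpg >= 47]
vin=P47: ✗
vin=P38: ✓ → 18438
vin=P15: ✓ → 189351
vin=P61: ✗
vin=P29: ✓ → 80943
vin=P44: ✗
vin=P64: ✓ → 37387
vin=P42: ✓ → 12057
vin=P49: ✗
vin=P22: ✗
vin=P60: ✗
vin=P85: ✓ → 197235
vin=P14: ✓ → 68268
vin=P96: ✗
doors_sum = 18438 + 189351 + 80943 + 37387 + 12057 + 197235 + 68268 = 603679
—
[doors_avg: doors >= 3 AND mpg BETWEEN 13 AND 32]
vin=P47: ✓ → 119205
vin=P38: ✓ → 18438
vin=P15: ✓ → 189351
vin=P61: ✗
vin=P29: ✓ → 80943
vin=P44: ✗
vin=P64: ✗
vin=P42: ✗
vin=P49: ✓ → 174240
vin=P22: ✗
vin=P60: ✗
vin=P85: ✗
vin=P14: ✗
vin=P96: ✓ → 151135
doors_avg = (119205 + 18438 + 189351 + 80943 + 174240 + 151135) / 6 = 122218.6666666667
—
[kia_count: make IN ('Kia', 'BMW') AND mpg > 35]
vin=P47: ✗
vin=P38: ✗
vin=P15: ✗
vin=P61: ✗
vin=P29: ✗
vin=P44: ✗
vin=P64: ✓ → 1
vin=P42: ✓ → 1
vin=P49: ✗
vin=P22: ✓ → 1
vin=P60: ✗
vin=P85: ✓ → 1
vin=P14: ✗
vin=P96: ✗
kia_count = COUNT(1, 1, 1, 1) = 4

doors_sum=603679, doors_avg=122218.6666666667, kia_count=4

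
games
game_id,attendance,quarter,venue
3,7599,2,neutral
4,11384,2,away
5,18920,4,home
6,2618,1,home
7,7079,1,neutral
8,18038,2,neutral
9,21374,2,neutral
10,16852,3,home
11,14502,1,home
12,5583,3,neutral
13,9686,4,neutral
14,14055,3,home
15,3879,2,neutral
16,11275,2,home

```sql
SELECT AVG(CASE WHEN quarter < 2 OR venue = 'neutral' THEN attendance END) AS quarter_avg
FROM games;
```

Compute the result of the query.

game_id=3: ✓ → 7599
game_id=4: ✗
game_id=5: ✗
game_id=6: ✓ → 2618
game_id=7: ✓ → 7079
game_id=8: ✓ → 18038
game_id=9: ✓ → 21374
game_id=10: ✗
game_id=11: ✓ → 14502
game_id=12: ✓ → 5583
game_id=13: ✓ → 9686
game_id=14: ✗
game_id=15: ✓ → 3879
game_id=16: ✗
quarter_avg = (7599 + 2618 + 7079 + 18038 + 21374 + 14502 + 5583 + 9686 + 3879) / 9 = 10039.7777777778

10039.7777777778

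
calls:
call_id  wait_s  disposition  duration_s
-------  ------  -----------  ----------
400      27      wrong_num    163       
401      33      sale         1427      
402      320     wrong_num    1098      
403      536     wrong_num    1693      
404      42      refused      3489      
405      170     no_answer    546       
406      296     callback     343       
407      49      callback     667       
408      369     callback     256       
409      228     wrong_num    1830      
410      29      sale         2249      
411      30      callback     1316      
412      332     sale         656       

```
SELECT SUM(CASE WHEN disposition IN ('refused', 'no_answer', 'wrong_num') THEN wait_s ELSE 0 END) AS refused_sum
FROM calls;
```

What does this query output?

call_id=400: ✓ → 27
call_id=401: ✗
call_id=402: ✓ → 320
call_id=403: ✓ → 536
call_id=404: ✓ → 42
call_id=405: ✓ → 170
call_id=406: ✗
call_id=407: ✗
call_id=408: ✗
call_id=409: ✓ → 228
call_id=410: ✗
call_id=411: ✗
call_id=412: ✗
refused_sum = 27 + 320 + 536 + 42 + 170 + 228 = 1323

1323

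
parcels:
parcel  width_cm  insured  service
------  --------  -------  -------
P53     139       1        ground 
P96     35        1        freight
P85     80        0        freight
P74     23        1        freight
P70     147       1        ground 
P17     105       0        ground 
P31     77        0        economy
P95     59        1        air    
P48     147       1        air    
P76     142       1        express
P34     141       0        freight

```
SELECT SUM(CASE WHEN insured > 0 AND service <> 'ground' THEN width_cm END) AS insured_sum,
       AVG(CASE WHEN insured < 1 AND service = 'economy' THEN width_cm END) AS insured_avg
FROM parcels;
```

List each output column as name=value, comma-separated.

[insured_sum: insured > 0 AND service <> 'ground']
parcel=P53: ✗
parcel=P96: ✓ → 35
parcel=P85: ✗
parcel=P74: ✓ → 23
parcel=P70: ✗
parcel=P17: ✗
parcel=P31: ✗
parcel=P95: ✓ → 59
parcel=P48: ✓ → 147
parcel=P76: ✓ → 142
parcel=P34: ✗
insured_sum = 35 + 23 + 59 + 147 + 142 = 406
—
[insured_avg: insured < 1 AND service = 'economy']
parcel=P53: ✗
parcel=P96: ✗
parcel=P85: ✗
parcel=P74: ✗
parcel=P70: ✗
parcel=P17: ✗
parcel=P31: ✓ → 77
parcel=P95: ✗
parcel=P48: ✗
parcel=P76: ✗
parcel=P34: ✗
insured_avg = 77

insured_sum=406, insured_avg=77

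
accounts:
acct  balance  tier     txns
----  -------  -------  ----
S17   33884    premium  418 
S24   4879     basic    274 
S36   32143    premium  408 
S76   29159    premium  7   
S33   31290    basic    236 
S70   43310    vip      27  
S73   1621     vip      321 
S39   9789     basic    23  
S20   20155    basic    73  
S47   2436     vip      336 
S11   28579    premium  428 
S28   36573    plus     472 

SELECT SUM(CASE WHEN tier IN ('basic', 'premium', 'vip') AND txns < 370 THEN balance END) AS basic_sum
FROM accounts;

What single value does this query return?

142639

acct=S17: ✗
acct=S24: ✓ → 4879
acct=S36: ✗
acct=S76: ✓ → 29159
acct=S33: ✓ → 31290
acct=S70: ✓ → 43310
acct=S73: ✓ → 1621
acct=S39: ✓ → 9789
acct=S20: ✓ → 20155
acct=S47: ✓ → 2436
acct=S11: ✗
acct=S28: ✗
basic_sum = 4879 + 29159 + 31290 + 43310 + 1621 + 9789 + 20155 + 2436 = 142639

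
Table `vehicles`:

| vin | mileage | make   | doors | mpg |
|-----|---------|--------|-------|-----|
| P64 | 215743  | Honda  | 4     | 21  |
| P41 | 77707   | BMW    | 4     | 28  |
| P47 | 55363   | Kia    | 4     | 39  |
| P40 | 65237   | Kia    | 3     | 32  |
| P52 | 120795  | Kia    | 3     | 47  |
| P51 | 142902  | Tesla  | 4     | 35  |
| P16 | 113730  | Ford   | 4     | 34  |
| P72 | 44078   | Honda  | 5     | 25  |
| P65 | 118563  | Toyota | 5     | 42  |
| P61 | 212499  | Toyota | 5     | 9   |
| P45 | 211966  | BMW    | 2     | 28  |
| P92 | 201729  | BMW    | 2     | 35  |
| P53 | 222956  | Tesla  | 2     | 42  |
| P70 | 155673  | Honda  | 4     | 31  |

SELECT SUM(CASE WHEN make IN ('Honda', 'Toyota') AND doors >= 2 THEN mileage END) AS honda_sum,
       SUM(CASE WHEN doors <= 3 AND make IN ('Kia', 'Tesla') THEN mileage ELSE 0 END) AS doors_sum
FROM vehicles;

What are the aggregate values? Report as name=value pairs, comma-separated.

honda_sum=746556, doors_sum=408988

[honda_sum: make IN ('Honda', 'Toyota') AND doors >= 2]
vin=P64: ✓ → 215743
vin=P41: ✗
vin=P47: ✗
vin=P40: ✗
vin=P52: ✗
vin=P51: ✗
vin=P16: ✗
vin=P72: ✓ → 44078
vin=P65: ✓ → 118563
vin=P61: ✓ → 212499
vin=P45: ✗
vin=P92: ✗
vin=P53: ✗
vin=P70: ✓ → 155673
honda_sum = 215743 + 44078 + 118563 + 212499 + 155673 = 746556
—
[doors_sum: doors <= 3 AND make IN ('Kia', 'Tesla')]
vin=P64: ✗
vin=P41: ✗
vin=P47: ✗
vin=P40: ✓ → 65237
vin=P52: ✓ → 120795
vin=P51: ✗
vin=P16: ✗
vin=P72: ✗
vin=P65: ✗
vin=P61: ✗
vin=P45: ✗
vin=P92: ✗
vin=P53: ✓ → 222956
vin=P70: ✗
doors_sum = 65237 + 120795 + 222956 = 408988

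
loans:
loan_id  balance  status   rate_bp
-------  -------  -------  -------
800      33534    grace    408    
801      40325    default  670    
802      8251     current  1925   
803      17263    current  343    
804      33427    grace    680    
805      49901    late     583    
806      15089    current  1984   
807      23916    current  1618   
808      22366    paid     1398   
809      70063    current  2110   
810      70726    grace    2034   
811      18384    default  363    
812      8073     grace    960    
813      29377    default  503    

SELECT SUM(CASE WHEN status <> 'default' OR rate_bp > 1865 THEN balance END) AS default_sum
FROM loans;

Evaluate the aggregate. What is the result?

loan_id=800: ✓ → 33534
loan_id=801: ✗
loan_id=802: ✓ → 8251
loan_id=803: ✓ → 17263
loan_id=804: ✓ → 33427
loan_id=805: ✓ → 49901
loan_id=806: ✓ → 15089
loan_id=807: ✓ → 23916
loan_id=808: ✓ → 22366
loan_id=809: ✓ → 70063
loan_id=810: ✓ → 70726
loan_id=811: ✗
loan_id=812: ✓ → 8073
loan_id=813: ✗
default_sum = 33534 + 8251 + 17263 + 33427 + 49901 + 15089 + 23916 + 22366 + 70063 + 70726 + 8073 = 352609

352609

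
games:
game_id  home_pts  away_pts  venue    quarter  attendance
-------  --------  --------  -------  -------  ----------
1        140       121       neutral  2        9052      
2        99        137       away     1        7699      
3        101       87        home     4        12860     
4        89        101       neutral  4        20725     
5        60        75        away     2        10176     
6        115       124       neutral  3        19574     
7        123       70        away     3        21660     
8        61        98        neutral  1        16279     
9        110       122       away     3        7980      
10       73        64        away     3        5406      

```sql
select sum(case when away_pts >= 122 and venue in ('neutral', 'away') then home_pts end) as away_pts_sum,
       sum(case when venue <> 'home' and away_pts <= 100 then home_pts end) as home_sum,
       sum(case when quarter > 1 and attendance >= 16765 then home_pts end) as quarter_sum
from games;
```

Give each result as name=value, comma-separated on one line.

[away_pts_sum: away_pts >= 122 and venue in ('neutral', 'away')]
game_id=1: ✗
game_id=2: ✓ → 99
game_id=3: ✗
game_id=4: ✗
game_id=5: ✗
game_id=6: ✓ → 115
game_id=7: ✗
game_id=8: ✗
game_id=9: ✓ → 110
game_id=10: ✗
away_pts_sum = 99 + 115 + 110 = 324
—
[home_sum: venue <> 'home' and away_pts <= 100]
game_id=1: ✗
game_id=2: ✗
game_id=3: ✗
game_id=4: ✗
game_id=5: ✓ → 60
game_id=6: ✗
game_id=7: ✓ → 123
game_id=8: ✓ → 61
game_id=9: ✗
game_id=10: ✓ → 73
home_sum = 60 + 123 + 61 + 73 = 317
—
[quarter_sum: quarter > 1 and attendance >= 16765]
game_id=1: ✗
game_id=2: ✗
game_id=3: ✗
game_id=4: ✓ → 89
game_id=5: ✗
game_id=6: ✓ → 115
game_id=7: ✓ → 123
game_id=8: ✗
game_id=9: ✗
game_id=10: ✗
quarter_sum = 89 + 115 + 123 = 327

away_pts_sum=324, home_sum=317, quarter_sum=327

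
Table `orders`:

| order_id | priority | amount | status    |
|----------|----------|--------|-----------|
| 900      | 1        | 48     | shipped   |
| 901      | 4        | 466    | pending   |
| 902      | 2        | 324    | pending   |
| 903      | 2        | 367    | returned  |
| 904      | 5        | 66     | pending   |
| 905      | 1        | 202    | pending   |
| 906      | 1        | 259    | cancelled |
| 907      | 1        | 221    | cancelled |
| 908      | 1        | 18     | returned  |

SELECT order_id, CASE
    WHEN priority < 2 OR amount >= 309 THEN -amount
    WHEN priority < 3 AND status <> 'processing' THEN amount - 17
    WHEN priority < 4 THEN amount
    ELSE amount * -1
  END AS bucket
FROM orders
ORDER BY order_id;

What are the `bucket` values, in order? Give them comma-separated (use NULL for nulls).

order_id=900: priority < 2 OR amount >= 309 → -48
order_id=901: priority < 2 OR amount >= 309 → -466
order_id=902: priority < 2 OR amount >= 309 → -324
order_id=903: priority < 2 OR amount >= 309 → -367
order_id=904: ELSE → -66
order_id=905: priority < 2 OR amount >= 309 → -202
order_id=906: priority < 2 OR amount >= 309 → -259
order_id=907: priority < 2 OR amount >= 309 → -221
order_id=908: priority < 2 OR amount >= 309 → -18

-48, -466, -324, -367, -66, -202, -259, -221, -18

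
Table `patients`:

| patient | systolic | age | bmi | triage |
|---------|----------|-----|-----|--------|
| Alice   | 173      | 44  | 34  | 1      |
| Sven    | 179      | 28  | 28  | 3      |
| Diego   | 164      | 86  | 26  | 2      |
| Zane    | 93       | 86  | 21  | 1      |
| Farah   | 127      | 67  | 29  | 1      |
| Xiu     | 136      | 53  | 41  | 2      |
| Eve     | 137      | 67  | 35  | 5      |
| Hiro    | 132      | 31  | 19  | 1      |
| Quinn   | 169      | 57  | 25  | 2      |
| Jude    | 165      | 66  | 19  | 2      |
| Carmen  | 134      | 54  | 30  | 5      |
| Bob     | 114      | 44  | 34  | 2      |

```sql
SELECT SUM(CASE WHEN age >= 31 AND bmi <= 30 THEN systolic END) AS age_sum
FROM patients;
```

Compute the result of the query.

984

patient=Alice: ✗
patient=Sven: ✗
patient=Diego: ✓ → 164
patient=Zane: ✓ → 93
patient=Farah: ✓ → 127
patient=Xiu: ✗
patient=Eve: ✗
patient=Hiro: ✓ → 132
patient=Quinn: ✓ → 169
patient=Jude: ✓ → 165
patient=Carmen: ✓ → 134
patient=Bob: ✗
age_sum = 164 + 93 + 127 + 132 + 169 + 165 + 134 = 984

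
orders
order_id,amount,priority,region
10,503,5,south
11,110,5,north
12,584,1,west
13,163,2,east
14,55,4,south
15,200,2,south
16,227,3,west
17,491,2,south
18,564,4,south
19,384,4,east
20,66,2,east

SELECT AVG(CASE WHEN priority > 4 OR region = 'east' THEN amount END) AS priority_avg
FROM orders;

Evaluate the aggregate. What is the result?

order_id=10: ✓ → 503
order_id=11: ✓ → 110
order_id=12: ✗
order_id=13: ✓ → 163
order_id=14: ✗
order_id=15: ✗
order_id=16: ✗
order_id=17: ✗
order_id=18: ✗
order_id=19: ✓ → 384
order_id=20: ✓ → 66
priority_avg = (503 + 110 + 163 + 384 + 66) / 5 = 245.2

245.2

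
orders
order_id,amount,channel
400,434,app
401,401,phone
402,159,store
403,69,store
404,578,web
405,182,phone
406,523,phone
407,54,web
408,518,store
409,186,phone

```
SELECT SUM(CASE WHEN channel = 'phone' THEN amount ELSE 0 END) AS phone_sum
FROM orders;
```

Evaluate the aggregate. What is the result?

order_id=400: ✗
order_id=401: ✓ → 401
order_id=402: ✗
order_id=403: ✗
order_id=404: ✗
order_id=405: ✓ → 182
order_id=406: ✓ → 523
order_id=407: ✗
order_id=408: ✗
order_id=409: ✓ → 186
phone_sum = 401 + 182 + 523 + 186 = 1292

1292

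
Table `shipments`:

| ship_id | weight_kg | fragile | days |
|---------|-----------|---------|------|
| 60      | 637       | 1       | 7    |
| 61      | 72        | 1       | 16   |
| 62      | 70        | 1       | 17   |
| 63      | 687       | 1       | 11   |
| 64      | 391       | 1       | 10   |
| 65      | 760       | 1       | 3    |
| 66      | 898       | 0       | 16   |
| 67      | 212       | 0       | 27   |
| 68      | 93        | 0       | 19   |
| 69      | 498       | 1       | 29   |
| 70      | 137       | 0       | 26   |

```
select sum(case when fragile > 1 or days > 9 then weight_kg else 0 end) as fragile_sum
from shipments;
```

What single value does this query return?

3058

ship_id=60: ✗
ship_id=61: ✓ → 72
ship_id=62: ✓ → 70
ship_id=63: ✓ → 687
ship_id=64: ✓ → 391
ship_id=65: ✗
ship_id=66: ✓ → 898
ship_id=67: ✓ → 212
ship_id=68: ✓ → 93
ship_id=69: ✓ → 498
ship_id=70: ✓ → 137
fragile_sum = 72 + 70 + 687 + 391 + 898 + 212 + 93 + 498 + 137 = 3058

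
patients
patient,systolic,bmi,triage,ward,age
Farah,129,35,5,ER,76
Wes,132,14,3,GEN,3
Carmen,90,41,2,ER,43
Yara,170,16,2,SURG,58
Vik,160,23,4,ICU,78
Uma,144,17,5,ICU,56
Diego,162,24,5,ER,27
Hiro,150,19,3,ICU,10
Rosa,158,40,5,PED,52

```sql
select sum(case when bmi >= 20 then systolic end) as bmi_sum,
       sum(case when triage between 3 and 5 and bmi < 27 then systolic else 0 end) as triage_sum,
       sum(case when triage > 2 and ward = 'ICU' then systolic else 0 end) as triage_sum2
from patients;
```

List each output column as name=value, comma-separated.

bmi_sum=699, triage_sum=748, triage_sum2=454

[bmi_sum: bmi >= 20]
patient=Farah: ✓ → 129
patient=Wes: ✗
patient=Carmen: ✓ → 90
patient=Yara: ✗
patient=Vik: ✓ → 160
patient=Uma: ✗
patient=Diego: ✓ → 162
patient=Hiro: ✗
patient=Rosa: ✓ → 158
bmi_sum = 129 + 90 + 160 + 162 + 158 = 699
—
[triage_sum: triage between 3 and 5 and bmi < 27]
patient=Farah: ✗
patient=Wes: ✓ → 132
patient=Carmen: ✗
patient=Yara: ✗
patient=Vik: ✓ → 160
patient=Uma: ✓ → 144
patient=Diego: ✓ → 162
patient=Hiro: ✓ → 150
patient=Rosa: ✗
triage_sum = 132 + 160 + 144 + 162 + 150 = 748
—
[triage_sum2: triage > 2 and ward = 'ICU']
patient=Farah: ✗
patient=Wes: ✗
patient=Carmen: ✗
patient=Yara: ✗
patient=Vik: ✓ → 160
patient=Uma: ✓ → 144
patient=Diego: ✗
patient=Hiro: ✓ → 150
patient=Rosa: ✗
triage_sum2 = 160 + 144 + 150 = 454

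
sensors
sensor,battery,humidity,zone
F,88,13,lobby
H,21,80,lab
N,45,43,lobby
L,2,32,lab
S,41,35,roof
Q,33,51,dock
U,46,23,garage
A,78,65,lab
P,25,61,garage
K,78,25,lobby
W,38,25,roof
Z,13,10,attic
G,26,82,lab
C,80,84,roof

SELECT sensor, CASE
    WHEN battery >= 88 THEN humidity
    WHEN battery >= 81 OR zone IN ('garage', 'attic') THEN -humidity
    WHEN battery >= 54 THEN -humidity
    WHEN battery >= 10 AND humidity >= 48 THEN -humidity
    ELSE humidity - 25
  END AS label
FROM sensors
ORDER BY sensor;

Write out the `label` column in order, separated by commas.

-65, -84, 13, -82, -80, -25, 7, 18, -61, -51, 10, -23, 0, -10

sensor=A: battery >= 54 → -65
sensor=C: battery >= 54 → -84
sensor=F: battery >= 88 → 13
sensor=G: battery >= 10 AND humidity >= 48 → -82
sensor=H: battery >= 10 AND humidity >= 48 → -80
sensor=K: battery >= 54 → -25
sensor=L: ELSE → 7
sensor=N: ELSE → 18
sensor=P: battery >= 81 OR zone IN ('garage', 'attic') → -61
sensor=Q: battery >= 10 AND humidity >= 48 → -51
sensor=S: ELSE → 10
sensor=U: battery >= 81 OR zone IN ('garage', 'attic') → -23
sensor=W: ELSE → 0
sensor=Z: battery >= 81 OR zone IN ('garage', 'attic') → -10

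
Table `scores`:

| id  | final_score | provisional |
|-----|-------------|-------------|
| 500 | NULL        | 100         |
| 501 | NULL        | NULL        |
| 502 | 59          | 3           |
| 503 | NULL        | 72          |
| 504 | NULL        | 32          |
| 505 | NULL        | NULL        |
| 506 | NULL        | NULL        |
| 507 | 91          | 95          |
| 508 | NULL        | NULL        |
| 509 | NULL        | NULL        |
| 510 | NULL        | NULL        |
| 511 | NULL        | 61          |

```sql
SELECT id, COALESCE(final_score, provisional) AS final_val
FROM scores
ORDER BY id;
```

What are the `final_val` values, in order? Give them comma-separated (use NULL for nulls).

100, NULL, 59, 72, 32, NULL, NULL, 91, NULL, NULL, NULL, 61

id=500: final_score=NULL, provisional=100 → 100
id=501: final_score=NULL, provisional=NULL (all NULL) → NULL
id=502: final_score=59 → 59
id=503: final_score=NULL, provisional=72 → 72
id=504: final_score=NULL, provisional=32 → 32
id=505: final_score=NULL, provisional=NULL (all NULL) → NULL
id=506: final_score=NULL, provisional=NULL (all NULL) → NULL
id=507: final_score=91 → 91
id=508: final_score=NULL, provisional=NULL (all NULL) → NULL
id=509: final_score=NULL, provisional=NULL (all NULL) → NULL
id=510: final_score=NULL, provisional=NULL (all NULL) → NULL
id=511: final_score=NULL, provisional=61 → 61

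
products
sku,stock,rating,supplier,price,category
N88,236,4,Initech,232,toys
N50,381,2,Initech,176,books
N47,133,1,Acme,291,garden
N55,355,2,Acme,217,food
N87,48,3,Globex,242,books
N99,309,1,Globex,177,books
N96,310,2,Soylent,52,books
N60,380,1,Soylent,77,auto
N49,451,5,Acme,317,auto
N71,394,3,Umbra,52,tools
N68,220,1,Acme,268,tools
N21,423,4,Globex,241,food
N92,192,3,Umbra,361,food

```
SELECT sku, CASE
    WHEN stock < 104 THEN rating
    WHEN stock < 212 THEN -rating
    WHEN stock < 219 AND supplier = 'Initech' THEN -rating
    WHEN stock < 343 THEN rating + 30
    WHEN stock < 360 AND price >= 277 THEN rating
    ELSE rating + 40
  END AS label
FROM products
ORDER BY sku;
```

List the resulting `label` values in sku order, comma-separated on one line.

sku=N21: ELSE → 44
sku=N47: stock < 212 → -1
sku=N49: ELSE → 45
sku=N50: ELSE → 42
sku=N55: ELSE → 42
sku=N60: ELSE → 41
sku=N68: stock < 343 → 31
sku=N71: ELSE → 43
sku=N87: stock < 104 → 3
sku=N88: stock < 343 → 34
sku=N92: stock < 212 → -3
sku=N96: stock < 343 → 32
sku=N99: stock < 343 → 31

44, -1, 45, 42, 42, 41, 31, 43, 3, 34, -3, 32, 31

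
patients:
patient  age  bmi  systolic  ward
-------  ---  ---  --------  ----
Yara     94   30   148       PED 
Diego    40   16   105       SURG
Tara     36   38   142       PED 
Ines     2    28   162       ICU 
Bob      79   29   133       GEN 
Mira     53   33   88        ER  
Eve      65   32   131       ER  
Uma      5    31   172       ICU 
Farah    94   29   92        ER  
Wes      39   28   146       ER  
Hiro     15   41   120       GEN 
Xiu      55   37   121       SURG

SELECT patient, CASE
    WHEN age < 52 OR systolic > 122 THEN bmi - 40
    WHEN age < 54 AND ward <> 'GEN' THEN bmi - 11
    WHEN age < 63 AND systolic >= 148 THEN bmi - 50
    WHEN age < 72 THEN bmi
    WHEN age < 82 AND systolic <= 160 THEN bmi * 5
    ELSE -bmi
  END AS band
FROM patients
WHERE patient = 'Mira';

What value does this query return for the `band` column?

patient = Mira: age=53, bmi=33, systolic=88, ward=ER.
age < 52 OR systolic > 122 → false
age < 54 AND ward <> 'GEN' → true → 22

22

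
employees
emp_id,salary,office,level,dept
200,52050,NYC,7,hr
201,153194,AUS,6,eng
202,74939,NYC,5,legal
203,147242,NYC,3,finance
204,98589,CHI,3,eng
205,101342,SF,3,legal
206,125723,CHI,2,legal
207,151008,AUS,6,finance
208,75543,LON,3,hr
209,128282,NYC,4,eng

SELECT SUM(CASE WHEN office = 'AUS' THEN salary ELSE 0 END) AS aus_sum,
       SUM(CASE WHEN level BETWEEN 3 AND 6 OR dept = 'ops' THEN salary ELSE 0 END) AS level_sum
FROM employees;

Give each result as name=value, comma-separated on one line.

aus_sum=304202, level_sum=930139

[aus_sum: office = 'AUS']
emp_id=200: ✗
emp_id=201: ✓ → 153194
emp_id=202: ✗
emp_id=203: ✗
emp_id=204: ✗
emp_id=205: ✗
emp_id=206: ✗
emp_id=207: ✓ → 151008
emp_id=208: ✗
emp_id=209: ✗
aus_sum = 153194 + 151008 = 304202
—
[level_sum: level BETWEEN 3 AND 6 OR dept = 'ops']
emp_id=200: ✗
emp_id=201: ✓ → 153194
emp_id=202: ✓ → 74939
emp_id=203: ✓ → 147242
emp_id=204: ✓ → 98589
emp_id=205: ✓ → 101342
emp_id=206: ✗
emp_id=207: ✓ → 151008
emp_id=208: ✓ → 75543
emp_id=209: ✓ → 128282
level_sum = 153194 + 74939 + 147242 + 98589 + 101342 + 151008 + 75543 + 128282 = 930139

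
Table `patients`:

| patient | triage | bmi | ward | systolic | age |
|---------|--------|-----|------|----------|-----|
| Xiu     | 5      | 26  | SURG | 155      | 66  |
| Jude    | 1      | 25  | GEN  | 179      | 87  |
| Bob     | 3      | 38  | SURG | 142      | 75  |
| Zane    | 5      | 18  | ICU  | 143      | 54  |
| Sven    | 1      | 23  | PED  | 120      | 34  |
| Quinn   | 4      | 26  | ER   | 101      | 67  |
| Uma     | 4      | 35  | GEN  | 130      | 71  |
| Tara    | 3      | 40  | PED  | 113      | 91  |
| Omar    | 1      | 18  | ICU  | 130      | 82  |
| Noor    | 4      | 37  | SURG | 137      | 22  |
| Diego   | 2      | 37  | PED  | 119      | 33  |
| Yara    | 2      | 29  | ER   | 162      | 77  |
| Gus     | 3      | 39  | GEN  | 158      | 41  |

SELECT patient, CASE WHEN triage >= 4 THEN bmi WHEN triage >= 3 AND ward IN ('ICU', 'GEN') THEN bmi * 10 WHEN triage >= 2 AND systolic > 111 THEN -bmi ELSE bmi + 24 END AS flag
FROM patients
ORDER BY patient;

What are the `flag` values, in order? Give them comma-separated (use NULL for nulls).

-38, -37, 390, 49, 37, 42, 26, 47, -40, 35, 26, -29, 18

patient=Bob: triage >= 2 AND systolic > 111 → -38
patient=Diego: triage >= 2 AND systolic > 111 → -37
patient=Gus: triage >= 3 AND ward IN ('ICU', 'GEN') → 390
patient=Jude: ELSE → 49
patient=Noor: triage >= 4 → 37
patient=Omar: ELSE → 42
patient=Quinn: triage >= 4 → 26
patient=Sven: ELSE → 47
patient=Tara: triage >= 2 AND systolic > 111 → -40
patient=Uma: triage >= 4 → 35
patient=Xiu: triage >= 4 → 26
patient=Yara: triage >= 2 AND systolic > 111 → -29
patient=Zane: triage >= 4 → 18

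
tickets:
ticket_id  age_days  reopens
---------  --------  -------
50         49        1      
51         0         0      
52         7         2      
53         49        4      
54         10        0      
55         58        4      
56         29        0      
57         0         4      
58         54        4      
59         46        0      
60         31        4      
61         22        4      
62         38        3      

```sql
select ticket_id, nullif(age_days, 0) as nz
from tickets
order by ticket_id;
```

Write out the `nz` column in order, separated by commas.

49, NULL, 7, 49, 10, 58, 29, NULL, 54, 46, 31, 22, 38

ticket_id=50: age_days=49 vs 0: differ → 49
ticket_id=51: age_days=0 vs 0: equal → NULL
ticket_id=52: age_days=7 vs 0: differ → 7
ticket_id=53: age_days=49 vs 0: differ → 49
ticket_id=54: age_days=10 vs 0: differ → 10
ticket_id=55: age_days=58 vs 0: differ → 58
ticket_id=56: age_days=29 vs 0: differ → 29
ticket_id=57: age_days=0 vs 0: equal → NULL
ticket_id=58: age_days=54 vs 0: differ → 54
ticket_id=59: age_days=46 vs 0: differ → 46
ticket_id=60: age_days=31 vs 0: differ → 31
ticket_id=61: age_days=22 vs 0: differ → 22
ticket_id=62: age_days=38 vs 0: differ → 38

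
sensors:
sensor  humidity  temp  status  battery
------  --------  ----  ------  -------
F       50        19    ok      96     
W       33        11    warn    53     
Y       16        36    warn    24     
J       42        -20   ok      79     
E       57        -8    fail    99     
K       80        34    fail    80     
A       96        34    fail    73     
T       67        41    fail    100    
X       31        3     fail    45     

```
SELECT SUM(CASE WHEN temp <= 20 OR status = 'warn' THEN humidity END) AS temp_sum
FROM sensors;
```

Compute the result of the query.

sensor=F: ✓ → 50
sensor=W: ✓ → 33
sensor=Y: ✓ → 16
sensor=J: ✓ → 42
sensor=E: ✓ → 57
sensor=K: ✗
sensor=A: ✗
sensor=T: ✗
sensor=X: ✓ → 31
temp_sum = 50 + 33 + 16 + 42 + 57 + 31 = 229

229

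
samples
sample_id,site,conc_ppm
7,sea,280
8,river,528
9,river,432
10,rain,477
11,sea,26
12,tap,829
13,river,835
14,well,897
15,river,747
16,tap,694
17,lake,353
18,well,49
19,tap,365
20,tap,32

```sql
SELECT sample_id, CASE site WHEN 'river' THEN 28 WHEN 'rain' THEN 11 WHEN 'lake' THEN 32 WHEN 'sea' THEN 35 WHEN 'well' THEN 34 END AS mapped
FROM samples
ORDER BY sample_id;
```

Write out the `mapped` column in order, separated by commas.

35, 28, 28, 11, 35, NULL, 28, 34, 28, NULL, 32, 34, NULL, NULL

sample_id=7: site='sea' → 35
sample_id=8: site='river' → 28
sample_id=9: site='river' → 28
sample_id=10: site='rain' → 11
sample_id=11: site='sea' → 35
sample_id=12: (no match → NULL) → NULL
sample_id=13: site='river' → 28
sample_id=14: site='well' → 34
sample_id=15: site='river' → 28
sample_id=16: (no match → NULL) → NULL
sample_id=17: site='lake' → 32
sample_id=18: site='well' → 34
sample_id=19: (no match → NULL) → NULL
sample_id=20: (no match → NULL) → NULL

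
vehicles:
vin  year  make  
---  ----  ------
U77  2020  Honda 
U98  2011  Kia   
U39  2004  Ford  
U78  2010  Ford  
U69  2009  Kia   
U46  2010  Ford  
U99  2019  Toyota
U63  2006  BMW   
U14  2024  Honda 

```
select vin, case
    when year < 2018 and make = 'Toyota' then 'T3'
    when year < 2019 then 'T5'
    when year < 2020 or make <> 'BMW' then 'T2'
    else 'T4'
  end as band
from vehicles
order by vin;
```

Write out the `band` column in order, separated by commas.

vin=U14: year < 2020 or make <> 'BMW' → T2
vin=U39: year < 2019 → T5
vin=U46: year < 2019 → T5
vin=U63: year < 2019 → T5
vin=U69: year < 2019 → T5
vin=U77: year < 2020 or make <> 'BMW' → T2
vin=U78: year < 2019 → T5
vin=U98: year < 2019 → T5
vin=U99: year < 2020 or make <> 'BMW' → T2

T2, T5, T5, T5, T5, T2, T5, T5, T2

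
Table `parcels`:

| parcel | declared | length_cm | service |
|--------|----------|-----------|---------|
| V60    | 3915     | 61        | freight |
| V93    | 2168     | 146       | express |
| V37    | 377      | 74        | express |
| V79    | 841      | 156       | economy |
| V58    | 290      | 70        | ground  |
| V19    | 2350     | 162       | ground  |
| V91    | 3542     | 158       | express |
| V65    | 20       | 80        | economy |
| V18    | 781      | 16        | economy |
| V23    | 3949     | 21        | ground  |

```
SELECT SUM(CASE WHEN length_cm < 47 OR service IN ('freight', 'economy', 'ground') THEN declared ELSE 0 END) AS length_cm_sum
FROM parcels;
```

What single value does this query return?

12146

parcel=V60: ✓ → 3915
parcel=V93: ✗
parcel=V37: ✗
parcel=V79: ✓ → 841
parcel=V58: ✓ → 290
parcel=V19: ✓ → 2350
parcel=V91: ✗
parcel=V65: ✓ → 20
parcel=V18: ✓ → 781
parcel=V23: ✓ → 3949
length_cm_sum = 3915 + 841 + 290 + 2350 + 20 + 781 + 3949 = 12146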